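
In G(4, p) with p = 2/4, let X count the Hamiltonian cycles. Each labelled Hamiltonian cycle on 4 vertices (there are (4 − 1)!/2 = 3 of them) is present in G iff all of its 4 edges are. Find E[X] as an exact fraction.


K_4 has (4 − 1)!/2 = 3 labelled Hamiltonian cycles.
For each such Hamiltonian cycle H, let X_H = 1 if all 4 edges of H are present in G. Then P[X_H = 1] = p^{4} = (1/2)^{4} = 1/16.
By linearity of expectation: E[X] = Σ_H E[X_H] = 3 · p^{4} = 3 · 1/16 = 3/16.
Numerically: E[X] ≈ 0.1875.

E[X] = 3 · (1/2)^{4} = 3/16 ≈ 0.1875.


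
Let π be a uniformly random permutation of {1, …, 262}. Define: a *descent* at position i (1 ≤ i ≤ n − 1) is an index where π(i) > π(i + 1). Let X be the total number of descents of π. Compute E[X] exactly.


Write X = Σ X_I over i = 1, …, 261, with X_I the indicator of one descent.
There are 261 indicators.
For each fixed i, the pair (π(i), π(i+1)) is a uniformly random ordered pair of distinct values from {1, …, 262}; by symmetry P[π(i) > π(i+1)] = 1/2.
By linearity: E[X] = 261 · (1/2) = (262 − 1) · (1/2) = 261/2 ≈ 130.500.

E[X] = 261/2 = 130.500.


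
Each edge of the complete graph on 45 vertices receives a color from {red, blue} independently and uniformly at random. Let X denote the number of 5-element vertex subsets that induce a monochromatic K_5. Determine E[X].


Let X = Σ_S X_S over the C(45, 5) = 1221759 subsets S of size 5, where X_S = 1 if the K_5 on S is monochromatic.
For a fixed S, the K_5 on S has C(5, 2) = 10 edges. P[all 10 edges red] = (1/2)^10, and likewise for blue, so P[monochromatic] = 2·(1/2)^10 = 2^{1 − 10} = 1/512.
By linearity of expectation: E[X] = C(45, 5) · 2^{1 − 10} = 1221759 · 1/512 = 1221759/512.
Numerically: E[X] ≈ 2386.248047.

E[X] = C(45,5)·2^(1−C(5,2)) = 1221759/512 ≈ 2386.248047.


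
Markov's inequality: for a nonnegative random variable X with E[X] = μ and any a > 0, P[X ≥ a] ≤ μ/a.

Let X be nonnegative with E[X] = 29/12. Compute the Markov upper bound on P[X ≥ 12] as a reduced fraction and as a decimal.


μ = E[X] = 29/12, a = 12.
Markov: P[X ≥ 12] ≤ μ/a = (29/12)/12 = 29/144.
Numerically: ≈ 0.201.
(Since a = 12 > μ = 2.417, the bound 29/144 is < 1 and informative.)

P[X ≥ 12] ≤ 29/144 ≈ 0.201.


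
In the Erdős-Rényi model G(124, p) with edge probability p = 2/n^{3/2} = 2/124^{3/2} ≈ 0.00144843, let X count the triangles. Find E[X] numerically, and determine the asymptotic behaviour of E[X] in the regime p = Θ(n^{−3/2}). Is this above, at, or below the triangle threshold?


Number of potential triangles: C(124, 3) = 310124.
Each occurs with probability p³ ≈ (0.00144843)³ ≈ 3.03873203e-09.
By linearity: E[X] = C(124, 3)·p³ ≈ 310124 · 3.03873203e-09 ≈ 0.000942.
Since α = 3/2 > 1, p = c/n^{3/2} = o(1/n) is below the triangle threshold p ~ 1/n. Asymptotically E[X] ~ (c³/6)·n^{3(1−α)} = (2³/6)·n^{-1.5} → 0, so by Markov's inequality G has no triangles w.h.p.

E[X] ≈ 0.000942; in regime p = Θ(1/n^{3/2}) E[X] tends to 0 (below the triangle threshold p ~ 1/n).


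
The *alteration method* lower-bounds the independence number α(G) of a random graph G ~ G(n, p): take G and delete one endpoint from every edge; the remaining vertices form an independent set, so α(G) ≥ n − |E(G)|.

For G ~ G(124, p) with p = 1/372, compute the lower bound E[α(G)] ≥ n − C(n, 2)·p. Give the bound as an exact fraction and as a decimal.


E[|E(G)|] = C(124, 2)·p = 7626 · (1/372) = 41/2.
E[α(G)] ≥ n − E[|E(G)|] = 124 − 41/2 = 207/2.
Numerically: ≈ 103.500.
(This is only a lower bound; the true E[α(G)] may be larger.)

E[α(G)] ≥ 207/2 ≈ 103.500.


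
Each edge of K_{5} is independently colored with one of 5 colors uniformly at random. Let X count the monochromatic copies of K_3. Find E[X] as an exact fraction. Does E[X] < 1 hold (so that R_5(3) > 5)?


E[X] = C(5, 3) · 5^{1 − 3} = 10 · 5^{−2} = 10/25.
As a reduced fraction: E[X] = 2/5 ≈ 0.4000000.
Is E[X] < 1? YES.
Since E[X] < 1, there exists a 5-coloring of K_{5} with no monochromatic K_3; hence R_5(3) > 5.

E[X] = 2/5 ≈ 0.4000000; E[X] < 1, so R_5(3) > 5.


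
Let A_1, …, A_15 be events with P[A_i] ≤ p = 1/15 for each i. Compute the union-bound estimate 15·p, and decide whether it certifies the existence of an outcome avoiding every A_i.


Union bound: P[∪_{i=1}^{15} A_i] ≤ Σ_i P[A_i] ≤ 15·p = 15·(1/15) = 1.
Numerically: 1 ≈ 1.0000.
Is 1 < 1? NO.
Since the bound 1 is ≥ 1, the union bound is uninformative here; it does NOT by itself certify existence.

15·p = 1 ≈ 1.0000; existence NOT certified by the union bound.


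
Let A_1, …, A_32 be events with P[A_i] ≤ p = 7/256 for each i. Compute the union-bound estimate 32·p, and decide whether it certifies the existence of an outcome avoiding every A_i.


Union bound: P[∪_{i=1}^{32} A_i] ≤ Σ_i P[A_i] ≤ 32·p = 32·(7/256) = 7/8.
Numerically: 7/8 ≈ 0.875.
Is 7/8 < 1? YES.
Since P[∪ A_i] ≤ 7/8 < 1, the complement has P[∩ A_i^c] ≥ 1 − 7/8 = 1/8 > 0, so some outcome avoids every A_i.

32·p = 7/8 ≈ 0.875; existence CERTIFIED by the union bound.


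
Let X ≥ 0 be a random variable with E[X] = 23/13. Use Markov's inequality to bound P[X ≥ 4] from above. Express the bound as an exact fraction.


μ = E[X] = 23/13, a = 4.
Markov: P[X ≥ 4] ≤ μ/a = (23/13)/4 = 23/52.
Numerically: ≈ 0.442.
(Since a = 4 > μ = 1.769, the bound 23/52 is < 1 and informative.)

P[X ≥ 4] ≤ 23/52 ≈ 0.442.


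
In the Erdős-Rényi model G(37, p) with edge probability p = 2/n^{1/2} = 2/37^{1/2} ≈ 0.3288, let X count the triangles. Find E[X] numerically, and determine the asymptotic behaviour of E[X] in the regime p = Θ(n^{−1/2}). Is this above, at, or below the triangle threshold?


Number of potential triangles: C(37, 3) = 7770.
Each occurs with probability p³ ≈ (0.3288)³ ≈ 3.554573e-02.
By linearity: E[X] = C(37, 3)·p³ ≈ 7770 · 3.554573e-02 ≈ 276.1903.
Since α = 1/2 < 1, p = c/n^{1/2} ≫ 1/n is above the triangle threshold p ~ 1/n. Asymptotically E[X] ~ (c³/6)·n^{3(1−α)} = (2³/6)·n^{1.5} → ∞; triangles are abundant w.h.p.

E[X] ≈ 276.1903; in regime p = Θ(1/n^{1/2}) E[X] diverges (above the triangle threshold p ~ 1/n).


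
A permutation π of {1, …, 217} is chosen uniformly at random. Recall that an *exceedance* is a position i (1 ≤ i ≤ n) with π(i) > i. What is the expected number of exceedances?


Write X = Σ_{i=1}^{217} X_i, where X_i = 1_{π(i) > i}.
For each fixed i, π(i) is uniform over {1, …, 217} (marginal of a uniform permutation), so P[π(i) > i] = (n − i)/n. Summing: Σ_{i=1}^{217} (n − i)/n = (0 + 1 + … + 216)/217 = 217(217 − 1)/(2·217) = (217 − 1)/2.
Hence E[X] = Σ_{i=1}^{217} (217 − i)/217 = 108 ≈ 108.000.

E[X] = 108 = 108.000.


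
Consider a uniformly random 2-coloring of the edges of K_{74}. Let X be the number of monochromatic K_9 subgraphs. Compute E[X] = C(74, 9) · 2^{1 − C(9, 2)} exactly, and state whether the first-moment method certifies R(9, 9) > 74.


E[X] = C(74, 9) · 2^{1 − 36} = 110524147514 · 2^{−35} = 110524147514/34359738368.
As a reduced fraction: E[X] = 55262073757/17179869184 ≈ 3.217.
Is E[X] < 1? NO.
Since E[X] ≥ 1, the first-moment bound is inconclusive at n = 74; it does NOT by itself certify R(9, 9) > 74.

E[X] = 55262073757/17179869184 ≈ 3.217; E[X] ≥ 1; first-moment method inconclusive here.


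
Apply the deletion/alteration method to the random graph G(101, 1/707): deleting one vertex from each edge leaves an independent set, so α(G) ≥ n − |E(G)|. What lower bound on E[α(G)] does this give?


E[|E(G)|] = C(101, 2)·p = 5050 · (1/707) = 50/7.
E[α(G)] ≥ n − E[|E(G)|] = 101 − 50/7 = 657/7.
Numerically: ≈ 93.85714.
(This is only a lower bound; the true E[α(G)] may be larger.)

E[α(G)] ≥ 657/7 ≈ 93.85714.


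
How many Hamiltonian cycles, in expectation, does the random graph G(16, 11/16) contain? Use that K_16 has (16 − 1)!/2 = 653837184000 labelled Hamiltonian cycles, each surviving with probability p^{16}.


K_16 has (16 − 1)!/2 = 653837184000 labelled Hamiltonian cycles.
For each such Hamiltonian cycle H, let X_H = 1 if all 16 edges of H are present in G. Then P[X_H = 1] = p^{16} = (11/16)^{16} = 45949729863572161/18446744073709551616.
Summing the indicators: E[X] = Σ_H E[X_H] = 653837184000 · p^{16} = 653837184000 · 45949729863572161/18446744073709551616 = 29339494120662818290072875/18014398509481984.
Numerically: E[X] ≈ 1.6287e+09.

E[X] = 653837184000 · (11/16)^{16} = 29339494120662818290072875/18014398509481984 ≈ 1.6287e+09.


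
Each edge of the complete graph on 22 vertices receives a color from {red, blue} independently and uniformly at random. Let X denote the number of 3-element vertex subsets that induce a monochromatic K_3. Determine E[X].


Let X = Σ_S X_S over the C(22, 3) = 1540 subsets S of size 3, where X_S = 1 if the K_3 on S is monochromatic.
For a fixed S, the K_3 on S has C(3, 2) = 3 edges. P[all 3 edges red] = (1/2)^3, and likewise for blue, so P[monochromatic] = 2·(1/2)^3 = 2^{1 − 3} = 1/4.
By linearity of expectation: E[X] = C(22, 3) · 2^{1 − 3} = 1540 · 1/4 = 385.
Numerically: E[X] ≈ 385.000000.

E[X] = C(22,3)·2^(1−C(3,2)) = 385 ≈ 385.000000.


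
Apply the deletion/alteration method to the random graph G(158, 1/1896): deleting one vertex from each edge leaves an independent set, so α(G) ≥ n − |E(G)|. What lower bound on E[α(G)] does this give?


E[|E(G)|] = C(158, 2)·p = 12403 · (1/1896) = 157/24.
E[α(G)] ≥ n − E[|E(G)|] = 158 − 157/24 = 3635/24.
Numerically: ≈ 151.45833.
(This is only a lower bound; the true E[α(G)] may be larger.)

E[α(G)] ≥ 3635/24 ≈ 151.45833.


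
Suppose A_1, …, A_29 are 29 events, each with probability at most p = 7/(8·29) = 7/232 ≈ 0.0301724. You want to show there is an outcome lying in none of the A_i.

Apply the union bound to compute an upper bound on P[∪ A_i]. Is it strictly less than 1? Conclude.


Union bound: P[∪_{i=1}^{29} A_i] ≤ Σ_i P[A_i] ≤ 29·p = 29·(7/232) = 7/8.
Numerically: 7/8 ≈ 0.8750000.
Is 7/8 < 1? YES.
Since P[∪ A_i] ≤ 7/8 < 1, the complement has P[∩ A_i^c] ≥ 1 − 7/8 = 1/8 > 0, so some outcome avoids every A_i.

29·p = 7/8 ≈ 0.8750000; existence CERTIFIED by the union bound.


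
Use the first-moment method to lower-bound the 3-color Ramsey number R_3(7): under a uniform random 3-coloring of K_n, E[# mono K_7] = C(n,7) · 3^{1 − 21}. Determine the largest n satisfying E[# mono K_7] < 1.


We need C(n, 7) · 3^{1 − 21} < 1, i.e. C(n, 7) < 3^{21 − 1} = 3486784401.
Check values of n near the boundary:
  n = 77: C(77, 7) = 2404808340; 2404808340 < 3486784401? YES
  n = 78: C(78, 7) = 2641902120; 2641902120 < 3486784401? YES
  n = 79: C(79, 7) = 2898753715; 2898753715 < 3486784401? YES
  n = 80: C(80, 7) = 3176716400; 3176716400 < 3486784401? YES
  n = 81: C(81, 7) = 3477216600; 3477216600 < 3486784401? YES
  n = 82: C(82, 7) = 3801756816; 3801756816 < 3486784401? NO
  n = 83: C(83, 7) = 4151918628; 4151918628 < 3486784401? NO
  n = 84: C(84, 7) = 4529365776; 4529365776 < 3486784401? NO
The largest n with C(n, 7) < 3486784401 is n = 81 (where E[X] = 42928600/43046721 ≈ 0.9972560). Hence R_3(7) > 81, i.e. R_3(7) ≥ 82.

Largest n = 81; hence R_3(7) > 81.


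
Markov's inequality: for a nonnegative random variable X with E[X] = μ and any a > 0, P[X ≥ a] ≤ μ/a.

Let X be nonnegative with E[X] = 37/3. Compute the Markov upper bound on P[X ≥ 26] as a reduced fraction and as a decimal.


μ = E[X] = 37/3, a = 26.
Markov: P[X ≥ 26] ≤ μ/a = (37/3)/26 = 37/78.
Numerically: ≈ 0.474359.
(Since a = 26 > μ = 12.333333, the bound 37/78 is < 1 and informative.)

P[X ≥ 26] ≤ 37/78 ≈ 0.474359.


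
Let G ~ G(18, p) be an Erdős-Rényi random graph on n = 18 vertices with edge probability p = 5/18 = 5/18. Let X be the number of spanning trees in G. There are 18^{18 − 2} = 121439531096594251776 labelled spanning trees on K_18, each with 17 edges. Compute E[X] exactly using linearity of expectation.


K_18 has 18^{18 − 2} = 121439531096594251776 labelled spanning trees.
For each such spanning tree H, let X_H = 1 if all 17 edges of H are present in G. Then P[X_H = 1] = p^{17} = (5/18)^{17} = 762939453125/2185911559738696531968.
By linearity of expectation: E[X] = Σ_H E[X_H] = 121439531096594251776 · p^{17} = 121439531096594251776 · 762939453125/2185911559738696531968 = 762939453125/18.
Numerically: E[X] ≈ 4.23855e+10.

E[X] = 121439531096594251776 · (5/18)^{17} = 762939453125/18 ≈ 4.23855e+10.


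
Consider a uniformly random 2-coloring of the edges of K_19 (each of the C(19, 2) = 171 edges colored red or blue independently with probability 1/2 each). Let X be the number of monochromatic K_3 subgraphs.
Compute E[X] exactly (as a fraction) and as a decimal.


Let X = Σ_S X_S over the C(19, 3) = 969 subsets S of size 3, where X_S = 1 if the K_3 on S is monochromatic.
For a fixed S, the K_3 on S has C(3, 2) = 3 edges. P[all 3 edges red] = (1/2)^3, and likewise for blue, so P[monochromatic] = 2·(1/2)^3 = 2^{1 − 3} = 1/4.
By linearity: E[X] = C(19, 3) · 2^{1 − 3} = 969 · 1/4 = 969/4.
Numerically: E[X] ≈ 242.250.

E[X] = C(19,3)·2^(1−C(3,2)) = 969/4 ≈ 242.250.


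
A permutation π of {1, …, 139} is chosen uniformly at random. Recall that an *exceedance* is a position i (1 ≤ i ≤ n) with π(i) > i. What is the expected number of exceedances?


Write X = Σ_{i=1}^{139} X_i, where X_i = 1_{π(i) > i}.
For each fixed i, π(i) is uniform over {1, …, 139} (marginal of a uniform permutation), so P[π(i) > i] = (n − i)/n. Summing: Σ_{i=1}^{139} (n − i)/n = (0 + 1 + … + 138)/139 = 139(139 − 1)/(2·139) = (139 − 1)/2.
Hence E[X] = Σ_{i=1}^{139} (139 − i)/139 = 69 ≈ 69.00000.

E[X] = 69 = 69.00000.


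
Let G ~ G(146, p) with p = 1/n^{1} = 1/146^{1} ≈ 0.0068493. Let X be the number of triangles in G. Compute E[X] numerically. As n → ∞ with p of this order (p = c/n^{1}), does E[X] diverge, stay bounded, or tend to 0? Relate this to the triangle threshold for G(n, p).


Number of potential triangles: C(146, 3) = 508080.
Each occurs with probability p³ ≈ (0.0068493)³ ≈ 3.2132272e-07.
By linearity: E[X] = C(146, 3)·p³ ≈ 508080 · 3.2132272e-07 ≈ 0.16326.
Here α = 1, so p = 1/n is exactly at the triangle threshold p ~ 1/n. Asymptotically E[X] → c³/6 = 1³/6 = 1/6 ≈ 0.16667, a bounded constant. In this regime the triangle count is asymptotically Poisson(c³/6).

E[X] ≈ 0.16326; in regime p = Θ(1/n^{1}) E[X] stays bounded (at the triangle threshold p ~ 1/n).


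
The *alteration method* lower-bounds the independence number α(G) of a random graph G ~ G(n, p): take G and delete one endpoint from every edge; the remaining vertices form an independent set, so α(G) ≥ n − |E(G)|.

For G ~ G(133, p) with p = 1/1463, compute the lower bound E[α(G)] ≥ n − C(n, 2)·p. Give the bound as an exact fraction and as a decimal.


E[|E(G)|] = C(133, 2)·p = 8778 · (1/1463) = 6.
E[α(G)] ≥ n − E[|E(G)|] = 133 − 6 = 127.
Numerically: ≈ 127.000000.
(This is only a lower bound; the true E[α(G)] may be larger.)

E[α(G)] ≥ 127 ≈ 127.000000.


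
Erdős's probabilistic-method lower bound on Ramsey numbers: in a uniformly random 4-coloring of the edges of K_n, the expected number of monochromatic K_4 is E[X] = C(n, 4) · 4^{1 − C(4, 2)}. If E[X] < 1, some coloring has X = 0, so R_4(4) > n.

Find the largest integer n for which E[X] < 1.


We need C(n, 4) · 4^{1 − 6} < 1, i.e. C(n, 4) < 4^{6 − 1} = 1024.
Check values of n near the boundary:
  n = 10: C(10, 4) = 210; 210 < 1024? YES
  n = 11: C(11, 4) = 330; 330 < 1024? YES
  n = 12: C(12, 4) = 495; 495 < 1024? YES
  n = 13: C(13, 4) = 715; 715 < 1024? YES
  n = 14: C(14, 4) = 1001; 1001 < 1024? YES
  n = 15: C(15, 4) = 1365; 1365 < 1024? NO
  n = 16: C(16, 4) = 1820; 1820 < 1024? NO
The largest n with C(n, 4) < 1024 is n = 14 (where E[X] = 1001/1024 ≈ 0.9775391). Hence R_4(4) > 14, i.e. R_4(4) ≥ 15.

Largest n = 14; hence R_4(4) > 14.


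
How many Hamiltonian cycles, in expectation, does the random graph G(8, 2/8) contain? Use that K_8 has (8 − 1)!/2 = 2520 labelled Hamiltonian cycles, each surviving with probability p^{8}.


K_8 has (8 − 1)!/2 = 2520 labelled Hamiltonian cycles.
For each such Hamiltonian cycle H, let X_H = 1 if all 8 edges of H are present in G. Then P[X_H = 1] = p^{8} = (1/4)^{8} = 1/65536.
Summing the indicators: E[X] = Σ_H E[X_H] = 2520 · p^{8} = 2520 · 1/65536 = 315/8192.
Numerically: E[X] ≈ 0.038452.

E[X] = 2520 · (1/4)^{8} = 315/8192 ≈ 0.038452.


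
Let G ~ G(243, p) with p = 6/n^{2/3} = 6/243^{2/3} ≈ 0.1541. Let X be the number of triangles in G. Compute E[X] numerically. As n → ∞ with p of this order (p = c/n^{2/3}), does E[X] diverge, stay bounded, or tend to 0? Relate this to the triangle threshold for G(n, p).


Number of potential triangles: C(243, 3) = 2362041.
Each occurs with probability p³ ≈ (0.1541)³ ≈ 3.657979e-03.
By linearity: E[X] = C(243, 3)·p³ ≈ 2362041 · 3.657979e-03 ≈ 8640.2963.
Since α = 2/3 < 1, p = c/n^{2/3} ≫ 1/n is above the triangle threshold p ~ 1/n. Asymptotically E[X] ~ (c³/6)·n^{3(1−α)} = (6³/6)·n^{1} → ∞; triangles are abundant w.h.p.

E[X] ≈ 8640.2963; in regime p = Θ(1/n^{2/3}) E[X] diverges (above the triangle threshold p ~ 1/n).


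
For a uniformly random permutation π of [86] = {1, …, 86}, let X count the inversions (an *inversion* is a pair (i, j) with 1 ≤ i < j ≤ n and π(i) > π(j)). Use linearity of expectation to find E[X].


Write X = Σ X_I over the C(86, 2) = 3655 pairs i < j, with X_I the indicator of one inversion.
There are 3655 indicators.
For each fixed pair i < j, the values π(i) and π(j) are two distinct elements of {1, …, 86} in uniformly random order; by symmetry P[π(i) > π(j)] = 1/2.
By linearity: E[X] = 3655 · (1/2) = C(86, 2) · (1/2) = 3655/2 = 3655/2 ≈ 1827.50000.

E[X] = 3655/2 = 1827.50000.


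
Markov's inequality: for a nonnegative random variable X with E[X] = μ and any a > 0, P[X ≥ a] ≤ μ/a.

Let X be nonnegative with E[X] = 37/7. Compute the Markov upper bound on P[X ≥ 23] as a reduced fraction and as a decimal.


μ = E[X] = 37/7, a = 23.
Markov: P[X ≥ 23] ≤ μ/a = (37/7)/23 = 37/161.
Numerically: ≈ 0.22981.
(Since a = 23 > μ = 5.28571, the bound 37/161 is < 1 and informative.)

P[X ≥ 23] ≤ 37/161 ≈ 0.22981.


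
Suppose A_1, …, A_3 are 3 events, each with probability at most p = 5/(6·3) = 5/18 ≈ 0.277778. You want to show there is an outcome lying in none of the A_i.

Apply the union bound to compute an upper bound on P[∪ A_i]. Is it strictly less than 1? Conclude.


Union bound: P[∪_{i=1}^{3} A_i] ≤ Σ_i P[A_i] ≤ 3·p = 3·(5/18) = 5/6.
Numerically: 5/6 ≈ 0.833333.
Is 5/6 < 1? YES.
Since P[∪ A_i] ≤ 5/6 < 1, the complement has P[∩ A_i^c] ≥ 1 − 5/6 = 1/6 > 0, so some outcome avoids every A_i.

3·p = 5/6 ≈ 0.833333; existence CERTIFIED by the union bound.


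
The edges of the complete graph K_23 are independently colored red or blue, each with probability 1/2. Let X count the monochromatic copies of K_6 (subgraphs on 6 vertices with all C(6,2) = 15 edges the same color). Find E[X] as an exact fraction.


Let X = Σ_S X_S over the C(23, 6) = 100947 subsets S of size 6, where X_S = 1 if the K_6 on S is monochromatic.
For a fixed S, the K_6 on S has C(6, 2) = 15 edges. P[all 15 edges red] = (1/2)^15, and likewise for blue, so P[monochromatic] = 2·(1/2)^15 = 2^{1 − 15} = 1/16384.
Summing: E[X] = C(23, 6) · 2^{1 − 15} = 100947 · 1/16384 = 100947/16384.
Numerically: E[X] ≈ 6.161.

E[X] = C(23,6)·2^(1−C(6,2)) = 100947/16384 ≈ 6.161.


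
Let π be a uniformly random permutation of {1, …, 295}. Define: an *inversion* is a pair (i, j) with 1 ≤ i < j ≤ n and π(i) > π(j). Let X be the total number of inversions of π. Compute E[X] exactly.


Write X = Σ X_I over the C(295, 2) = 43365 pairs i < j, with X_I the indicator of one inversion.
There are 43365 indicators.
For each fixed pair i < j, the values π(i) and π(j) are two distinct elements of {1, …, 295} in uniformly random order; by symmetry P[π(i) > π(j)] = 1/2.
By linearity: E[X] = 43365 · (1/2) = C(295, 2) · (1/2) = 43365/2 = 43365/2 ≈ 21682.500000.

E[X] = 43365/2 = 21682.500000.


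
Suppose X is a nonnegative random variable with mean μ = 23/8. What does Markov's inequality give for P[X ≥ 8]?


μ = E[X] = 23/8, a = 8.
Markov: P[X ≥ 8] ≤ μ/a = (23/8)/8 = 23/64.
Numerically: ≈ 0.359375.
(Since a = 8 > μ = 2.875000, the bound 23/64 is < 1 and informative.)

P[X ≥ 8] ≤ 23/64 ≈ 0.359375.


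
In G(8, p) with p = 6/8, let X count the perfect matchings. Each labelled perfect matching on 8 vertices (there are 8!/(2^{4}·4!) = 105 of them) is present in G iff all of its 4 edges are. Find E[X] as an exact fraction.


K_8 has 8!/(2^{4}·4!) = 105 labelled perfect matchings.
For each such perfect matching H, let X_H = 1 if all 4 edges of H are present in G. Then P[X_H = 1] = p^{4} = (3/4)^{4} = 81/256.
Summing the indicators: E[X] = Σ_H E[X_H] = 105 · p^{4} = 105 · 81/256 = 8505/256.
Numerically: E[X] ≈ 33.2227.

E[X] = 105 · (3/4)^{4} = 8505/256 ≈ 33.2227.


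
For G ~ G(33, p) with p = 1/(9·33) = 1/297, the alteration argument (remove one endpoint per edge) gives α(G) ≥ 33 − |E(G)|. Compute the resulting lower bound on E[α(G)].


E[|E(G)|] = C(33, 2)·p = 528 · (1/297) = 16/9.
E[α(G)] ≥ n − E[|E(G)|] = 33 − 16/9 = 281/9.
Numerically: ≈ 31.222222.
(This is only a lower bound; the true E[α(G)] may be larger.)

E[α(G)] ≥ 281/9 ≈ 31.222222.


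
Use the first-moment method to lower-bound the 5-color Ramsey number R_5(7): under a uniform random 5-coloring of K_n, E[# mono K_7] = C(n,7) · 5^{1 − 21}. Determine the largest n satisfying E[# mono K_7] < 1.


We need C(n, 7) · 5^{1 − 21} < 1, i.e. C(n, 7) < 5^{21 − 1} = 95367431640625.
Check values of n near the boundary:
  n = 335: C(335, 7) = 88202498238195; 88202498238195 < 95367431640625? YES
  n = 336: C(336, 7) = 90079147136880; 90079147136880 < 95367431640625? YES
  n = 337: C(337, 7) = 91989916924632; 91989916924632 < 95367431640625? YES
  n = 338: C(338, 7) = 93935323022736; 93935323022736 < 95367431640625? YES
  n = 339: C(339, 7) = 95915887062372; 95915887062372 < 95367431640625? NO
The largest n with C(n, 7) < 95367431640625 is n = 338 (where E[X] = 93935323022736/95367431640625 ≈ 0.985). Hence R_5(7) > 338, i.e. R_5(7) ≥ 339.

Largest n = 338; hence R_5(7) > 338.


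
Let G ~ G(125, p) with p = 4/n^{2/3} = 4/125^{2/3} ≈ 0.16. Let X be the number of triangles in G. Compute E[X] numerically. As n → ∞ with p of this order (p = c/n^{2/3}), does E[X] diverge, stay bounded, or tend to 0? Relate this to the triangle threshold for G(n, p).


Number of potential triangles: C(125, 3) = 317750.
Each occurs with probability p³ ≈ (0.16)³ ≈ 4.0960000e-03.
By linearity: E[X] = C(125, 3)·p³ ≈ 317750 · 4.0960000e-03 ≈ 1301.50400.
Since α = 2/3 < 1, p = c/n^{2/3} ≫ 1/n is above the triangle threshold p ~ 1/n. Asymptotically E[X] ~ (c³/6)·n^{3(1−α)} = (4³/6)·n^{1} → ∞; triangles are abundant w.h.p.

E[X] ≈ 1301.50400; in regime p = Θ(1/n^{2/3}) E[X] diverges (above the triangle threshold p ~ 1/n).


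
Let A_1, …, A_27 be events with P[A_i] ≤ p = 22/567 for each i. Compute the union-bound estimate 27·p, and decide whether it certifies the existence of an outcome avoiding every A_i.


Union bound: P[∪_{i=1}^{27} A_i] ≤ Σ_i P[A_i] ≤ 27·p = 27·(22/567) = 22/21.
Numerically: 22/21 ≈ 1.04762.
Is 22/21 < 1? NO.
Since the bound 22/21 is ≥ 1, the union bound is uninformative here; it does NOT by itself certify existence.

27·p = 22/21 ≈ 1.04762; existence NOT certified by the union bound.


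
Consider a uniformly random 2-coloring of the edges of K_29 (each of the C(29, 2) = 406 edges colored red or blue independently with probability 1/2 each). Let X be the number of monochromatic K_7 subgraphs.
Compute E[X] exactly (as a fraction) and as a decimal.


Let X = Σ_S X_S over the C(29, 7) = 1560780 subsets S of size 7, where X_S = 1 if the K_7 on S is monochromatic.
For a fixed S, the K_7 on S has C(7, 2) = 21 edges. P[all 21 edges red] = (1/2)^21, and likewise for blue, so P[monochromatic] = 2·(1/2)^21 = 2^{1 − 21} = 1/1048576.
Summing: E[X] = C(29, 7) · 2^{1 − 21} = 1560780 · 1/1048576 = 390195/262144.
Numerically: E[X] ≈ 1.4885.

E[X] = C(29,7)·2^(1−C(7,2)) = 390195/262144 ≈ 1.4885.


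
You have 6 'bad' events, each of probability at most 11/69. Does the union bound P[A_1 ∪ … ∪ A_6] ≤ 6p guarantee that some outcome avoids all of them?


Union bound: P[∪_{i=1}^{6} A_i] ≤ Σ_i P[A_i] ≤ 6·p = 6·(11/69) = 22/23.
Numerically: 22/23 ≈ 0.957.
Is 22/23 < 1? YES.
Since P[∪ A_i] ≤ 22/23 < 1, the complement has P[∩ A_i^c] ≥ 1 − 22/23 = 1/23 > 0, so some outcome avoids every A_i.

6·p = 22/23 ≈ 0.957; existence CERTIFIED by the union bound.


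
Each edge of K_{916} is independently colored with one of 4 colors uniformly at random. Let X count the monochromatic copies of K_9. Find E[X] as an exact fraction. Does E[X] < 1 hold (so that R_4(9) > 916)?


E[X] = C(916, 9) · 4^{1 − 36} = 1202748565202942340440 · 4^{−35} = 1202748565202942340440/1180591620717411303424.
As a reduced fraction: E[X] = 150343570650367792555/147573952589676412928 ≈ 1.0188.
Is E[X] < 1? NO.
Since E[X] ≥ 1, the first-moment bound is inconclusive at n = 916; it does NOT by itself certify R_4(9) > 916.

E[X] = 150343570650367792555/147573952589676412928 ≈ 1.0188; E[X] ≥ 1; first-moment method inconclusive here.


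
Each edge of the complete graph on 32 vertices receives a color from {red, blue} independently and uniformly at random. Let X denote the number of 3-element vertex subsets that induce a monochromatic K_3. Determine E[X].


Let X = Σ_S X_S over the C(32, 3) = 4960 subsets S of size 3, where X_S = 1 if the K_3 on S is monochromatic.
For a fixed S, the K_3 on S has C(3, 2) = 3 edges. P[all 3 edges red] = (1/2)^3, and likewise for blue, so P[monochromatic] = 2·(1/2)^3 = 2^{1 − 3} = 1/4.
Summing: E[X] = C(32, 3) · 2^{1 − 3} = 4960 · 1/4 = 1240.
Numerically: E[X] ≈ 1240.00000.

E[X] = C(32,3)·2^(1−C(3,2)) = 1240 ≈ 1240.00000.


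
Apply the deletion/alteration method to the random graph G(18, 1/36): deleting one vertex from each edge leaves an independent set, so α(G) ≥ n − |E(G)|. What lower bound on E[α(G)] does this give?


E[|E(G)|] = C(18, 2)·p = 153 · (1/36) = 17/4.
E[α(G)] ≥ n − E[|E(G)|] = 18 − 17/4 = 55/4.
Numerically: ≈ 13.75000.
(This is only a lower bound; the true E[α(G)] may be larger.)

E[α(G)] ≥ 55/4 ≈ 13.75000.


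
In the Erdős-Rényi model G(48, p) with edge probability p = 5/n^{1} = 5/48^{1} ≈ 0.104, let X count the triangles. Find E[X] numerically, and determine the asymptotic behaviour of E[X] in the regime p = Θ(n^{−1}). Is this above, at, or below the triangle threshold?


Number of potential triangles: C(48, 3) = 17296.
Each occurs with probability p³ ≈ (0.104)³ ≈ 1.13028e-03.
By linearity: E[X] = C(48, 3)·p³ ≈ 17296 · 1.13028e-03 ≈ 19.549.
Here α = 1, so p = 5/n is exactly at the triangle threshold p ~ 1/n. Asymptotically E[X] → c³/6 = 5³/6 = 125/6 ≈ 20.833, a bounded constant. In this regime the triangle count is asymptotically Poisson(c³/6).

E[X] ≈ 19.549; in regime p = Θ(1/n^{1}) E[X] stays bounded (at the triangle threshold p ~ 1/n).


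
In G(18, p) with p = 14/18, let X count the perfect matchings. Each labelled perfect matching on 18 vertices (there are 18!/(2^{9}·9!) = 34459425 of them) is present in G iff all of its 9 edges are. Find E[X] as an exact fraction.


K_18 has 18!/(2^{9}·9!) = 34459425 labelled perfect matchings.
For each such perfect matching H, let X_H = 1 if all 9 edges of H are present in G. Then P[X_H = 1] = p^{9} = (7/9)^{9} = 40353607/387420489.
By linearity: E[X] = Σ_H E[X_H] = 34459425 · p^{9} = 34459425 · 40353607/387420489 = 17167433257975/4782969.
Numerically: E[X] ≈ 3.589e+06.

E[X] = 34459425 · (7/9)^{9} = 17167433257975/4782969 ≈ 3.589e+06.


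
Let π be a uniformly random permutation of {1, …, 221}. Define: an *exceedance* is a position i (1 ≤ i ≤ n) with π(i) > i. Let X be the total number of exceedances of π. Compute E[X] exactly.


Write X = Σ_{i=1}^{221} X_i, where X_i = 1_{π(i) > i}.
For each fixed i, π(i) is uniform over {1, …, 221} (marginal of a uniform permutation), so P[π(i) > i] = (n − i)/n. Summing: Σ_{i=1}^{221} (n − i)/n = (0 + 1 + … + 220)/221 = 221(221 − 1)/(2·221) = (221 − 1)/2.
Hence E[X] = Σ_{i=1}^{221} (221 − i)/221 = 110 ≈ 110.0000.

E[X] = 110 = 110.0000.


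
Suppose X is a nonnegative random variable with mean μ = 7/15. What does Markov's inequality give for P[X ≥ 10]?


μ = E[X] = 7/15, a = 10.
Markov: P[X ≥ 10] ≤ μ/a = (7/15)/10 = 7/150.
Numerically: ≈ 0.046667.
(Since a = 10 > μ = 0.466667, the bound 7/150 is < 1 and informative.)

P[X ≥ 10] ≤ 7/150 ≈ 0.046667.


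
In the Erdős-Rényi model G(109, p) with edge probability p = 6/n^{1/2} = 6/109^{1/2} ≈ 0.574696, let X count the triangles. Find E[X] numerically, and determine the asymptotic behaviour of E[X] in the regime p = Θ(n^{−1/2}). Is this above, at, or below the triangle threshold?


Number of potential triangles: C(109, 3) = 209934.
Each occurs with probability p³ ≈ (0.574696)³ ≈ 1.89807778e-01.
By linearity: E[X] = C(109, 3)·p³ ≈ 209934 · 1.89807778e-01 ≈ 39847.105987.
Since α = 1/2 < 1, p = c/n^{1/2} ≫ 1/n is above the triangle threshold p ~ 1/n. Asymptotically E[X] ~ (c³/6)·n^{3(1−α)} = (6³/6)·n^{1.5} → ∞; triangles are abundant w.h.p.

E[X] ≈ 39847.105987; in regime p = Θ(1/n^{1/2}) E[X] diverges (above the triangle threshold p ~ 1/n).


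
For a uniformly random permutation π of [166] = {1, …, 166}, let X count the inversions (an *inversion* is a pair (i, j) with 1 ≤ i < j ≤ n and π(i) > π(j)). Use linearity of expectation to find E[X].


Write X = Σ X_I over the C(166, 2) = 13695 pairs i < j, with X_I the indicator of one inversion.
There are 13695 indicators.
For each fixed pair i < j, the values π(i) and π(j) are two distinct elements of {1, …, 166} in uniformly random order; by symmetry P[π(i) > π(j)] = 1/2.
By linearity: E[X] = 13695 · (1/2) = C(166, 2) · (1/2) = 13695/2 = 13695/2 ≈ 6847.500000.

E[X] = 13695/2 = 6847.500000.


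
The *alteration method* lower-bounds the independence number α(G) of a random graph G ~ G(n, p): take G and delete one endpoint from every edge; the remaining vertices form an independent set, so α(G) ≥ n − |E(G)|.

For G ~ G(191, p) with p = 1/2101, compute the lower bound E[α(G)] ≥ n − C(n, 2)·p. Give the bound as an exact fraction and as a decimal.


E[|E(G)|] = C(191, 2)·p = 18145 · (1/2101) = 95/11.
E[α(G)] ≥ n − E[|E(G)|] = 191 − 95/11 = 2006/11.
Numerically: ≈ 182.363636.
(This is only a lower bound; the true E[α(G)] may be larger.)

E[α(G)] ≥ 2006/11 ≈ 182.363636.


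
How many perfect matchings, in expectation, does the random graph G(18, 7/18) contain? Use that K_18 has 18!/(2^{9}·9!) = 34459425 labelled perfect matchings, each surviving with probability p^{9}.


K_18 has 18!/(2^{9}·9!) = 34459425 labelled perfect matchings.
For each such perfect matching H, let X_H = 1 if all 9 edges of H are present in G. Then P[X_H = 1] = p^{9} = (7/18)^{9} = 40353607/198359290368.
Summing the indicators: E[X] = Σ_H E[X_H] = 34459425 · p^{9} = 34459425 · 40353607/198359290368 = 17167433257975/2448880128.
Numerically: E[X] ≈ 7.01e+03.

E[X] = 34459425 · (7/18)^{9} = 17167433257975/2448880128 ≈ 7.01e+03.


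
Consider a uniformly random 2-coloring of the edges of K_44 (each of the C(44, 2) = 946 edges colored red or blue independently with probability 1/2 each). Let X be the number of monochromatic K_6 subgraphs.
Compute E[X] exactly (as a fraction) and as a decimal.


Let X = Σ_S X_S over the C(44, 6) = 7059052 subsets S of size 6, where X_S = 1 if the K_6 on S is monochromatic.
For a fixed S, the K_6 on S has C(6, 2) = 15 edges. P[all 15 edges red] = (1/2)^15, and likewise for blue, so P[monochromatic] = 2·(1/2)^15 = 2^{1 − 15} = 1/16384.
By linearity: E[X] = C(44, 6) · 2^{1 − 15} = 7059052 · 1/16384 = 1764763/4096.
Numerically: E[X] ≈ 430.850342.

E[X] = C(44,6)·2^(1−C(6,2)) = 1764763/4096 ≈ 430.850342.


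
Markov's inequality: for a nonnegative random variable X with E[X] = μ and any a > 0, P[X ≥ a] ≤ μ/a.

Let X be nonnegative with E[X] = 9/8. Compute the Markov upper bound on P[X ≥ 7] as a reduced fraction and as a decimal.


μ = E[X] = 9/8, a = 7.
Markov: P[X ≥ 7] ≤ μ/a = (9/8)/7 = 9/56.
Numerically: ≈ 0.16071.
(Since a = 7 > μ = 1.12500, the bound 9/56 is < 1 and informative.)

P[X ≥ 7] ≤ 9/56 ≈ 0.16071.


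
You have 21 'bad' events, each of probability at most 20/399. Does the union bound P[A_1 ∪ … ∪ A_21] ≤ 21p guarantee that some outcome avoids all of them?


Union bound: P[∪_{i=1}^{21} A_i] ≤ Σ_i P[A_i] ≤ 21·p = 21·(20/399) = 20/19.
Numerically: 20/19 ≈ 1.0526.
Is 20/19 < 1? NO.
Since the bound 20/19 is ≥ 1, the union bound is uninformative here; it does NOT by itself certify existence.

21·p = 20/19 ≈ 1.0526; existence NOT certified by the union bound.


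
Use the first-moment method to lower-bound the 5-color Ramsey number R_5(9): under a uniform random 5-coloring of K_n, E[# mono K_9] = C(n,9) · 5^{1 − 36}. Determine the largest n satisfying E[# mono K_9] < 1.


We need C(n, 9) · 5^{1 − 36} < 1, i.e. C(n, 9) < 5^{36 − 1} = 2910383045673370361328125.
Check values of n near the boundary:
  n = 2166: C(2166, 9) = 2844037944203015677277940; 2844037944203015677277940 < 2910383045673370361328125? YES
  n = 2167: C(2167, 9) = 2855899084841489792706810; 2855899084841489792706810 < 2910383045673370361328125? YES
  n = 2168: C(2168, 9) = 2867804175977929537095120; 2867804175977929537095120 < 2910383045673370361328125? YES
  n = 2169: C(2169, 9) = 2879753360044504243499683; 2879753360044504243499683 < 2910383045673370361328125? YES
  n = 2170: C(2170, 9) = 2891746779868845075610510; 2891746779868845075610510 < 2910383045673370361328125? YES
  n = 2171: C(2171, 9) = 2903784578674959601827205; 2903784578674959601827205 < 2910383045673370361328125? YES
  n = 2172: C(2172, 9) = 2915866900084148060642020; 2915866900084148060642020 < 2910383045673370361328125? NO
  n = 2173: C(2173, 9) = 2927993888115921319674265; 2927993888115921319674265 < 2910383045673370361328125? NO
  n = 2174: C(2174, 9) = 2940165687188920530702934; 2940165687188920530702934 < 2910383045673370361328125? NO
The largest n with C(n, 9) < 2910383045673370361328125 is n = 2171 (where E[X] = 580756915734991920365441/582076609134674072265625 ≈ 0.99773). Hence R_5(9) > 2171, i.e. R_5(9) ≥ 2172.

Largest n = 2171; hence R_5(9) > 2171.


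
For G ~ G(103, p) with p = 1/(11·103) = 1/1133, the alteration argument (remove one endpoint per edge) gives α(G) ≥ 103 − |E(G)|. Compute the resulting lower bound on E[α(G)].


E[|E(G)|] = C(103, 2)·p = 5253 · (1/1133) = 51/11.
E[α(G)] ≥ n − E[|E(G)|] = 103 − 51/11 = 1082/11.
Numerically: ≈ 98.363636.
(This is only a lower bound; the true E[α(G)] may be larger.)

E[α(G)] ≥ 1082/11 ≈ 98.363636.


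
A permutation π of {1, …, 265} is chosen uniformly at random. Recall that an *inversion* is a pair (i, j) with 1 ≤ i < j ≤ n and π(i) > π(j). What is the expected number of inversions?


Write X = Σ X_I over the C(265, 2) = 34980 pairs i < j, with X_I the indicator of one inversion.
There are 34980 indicators.
For each fixed pair i < j, the values π(i) and π(j) are two distinct elements of {1, …, 265} in uniformly random order; by symmetry P[π(i) > π(j)] = 1/2.
By linearity: E[X] = 34980 · (1/2) = C(265, 2) · (1/2) = 34980/2 = 17490 ≈ 17490.000000.

E[X] = 17490 = 17490.000000.


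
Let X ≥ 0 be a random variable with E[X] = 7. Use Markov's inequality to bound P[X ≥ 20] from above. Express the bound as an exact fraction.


μ = E[X] = 7, a = 20.
Markov: P[X ≥ 20] ≤ μ/a = (7)/20 = 7/20.
Numerically: ≈ 0.350000.
(Since a = 20 > μ = 7.000000, the bound 7/20 is < 1 and informative.)

P[X ≥ 20] ≤ 7/20 ≈ 0.350000.


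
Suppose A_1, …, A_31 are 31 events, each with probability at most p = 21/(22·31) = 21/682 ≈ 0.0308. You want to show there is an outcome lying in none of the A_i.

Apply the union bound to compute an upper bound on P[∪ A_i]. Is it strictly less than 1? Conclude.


Union bound: P[∪_{i=1}^{31} A_i] ≤ Σ_i P[A_i] ≤ 31·p = 31·(21/682) = 21/22.
Numerically: 21/22 ≈ 0.9545.
Is 21/22 < 1? YES.
Since P[∪ A_i] ≤ 21/22 < 1, the complement has P[∩ A_i^c] ≥ 1 − 21/22 = 1/22 > 0, so some outcome avoids every A_i.

31·p = 21/22 ≈ 0.9545; existence CERTIFIED by the union bound.


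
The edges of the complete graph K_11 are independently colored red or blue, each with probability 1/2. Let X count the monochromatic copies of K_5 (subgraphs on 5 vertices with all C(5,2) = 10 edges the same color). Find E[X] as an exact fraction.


Let X = Σ_S X_S over the C(11, 5) = 462 subsets S of size 5, where X_S = 1 if the K_5 on S is monochromatic.
For a fixed S, the K_5 on S has C(5, 2) = 10 edges. P[all 10 edges red] = (1/2)^10, and likewise for blue, so P[monochromatic] = 2·(1/2)^10 = 2^{1 − 10} = 1/512.
By linearity of expectation: E[X] = C(11, 5) · 2^{1 − 10} = 462 · 1/512 = 231/256.
Numerically: E[X] ≈ 0.902.

E[X] = C(11,5)·2^(1−C(5,2)) = 231/256 ≈ 0.902.


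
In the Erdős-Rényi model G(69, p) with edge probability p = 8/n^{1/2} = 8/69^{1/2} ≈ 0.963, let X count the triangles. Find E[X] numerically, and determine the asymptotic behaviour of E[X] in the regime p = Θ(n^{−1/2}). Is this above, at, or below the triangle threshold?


Number of potential triangles: C(69, 3) = 52394.
Each occurs with probability p³ ≈ (0.963)³ ≈ 8.93298e-01.
By linearity: E[X] = C(69, 3)·p³ ≈ 52394 · 8.93298e-01 ≈ 46803.451.
Since α = 1/2 < 1, p = c/n^{1/2} ≫ 1/n is above the triangle threshold p ~ 1/n. Asymptotically E[X] ~ (c³/6)·n^{3(1−α)} = (8³/6)·n^{1.5} → ∞; triangles are abundant w.h.p.

E[X] ≈ 46803.451; in regime p = Θ(1/n^{1/2}) E[X] diverges (above the triangle threshold p ~ 1/n).


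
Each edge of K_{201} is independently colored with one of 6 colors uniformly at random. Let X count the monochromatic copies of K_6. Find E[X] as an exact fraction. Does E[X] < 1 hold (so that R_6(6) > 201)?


E[X] = C(201, 6) · 6^{1 − 15} = 84944276340 · 6^{−14} = 84944276340/78364164096.
As a reduced fraction: E[X] = 7078689695/6530347008 ≈ 1.0839684.
Is E[X] < 1? NO.
Since E[X] ≥ 1, the first-moment bound is inconclusive at n = 201; it does NOT by itself certify R_6(6) > 201.

E[X] = 7078689695/6530347008 ≈ 1.0839684; E[X] ≥ 1; first-moment method inconclusive here.


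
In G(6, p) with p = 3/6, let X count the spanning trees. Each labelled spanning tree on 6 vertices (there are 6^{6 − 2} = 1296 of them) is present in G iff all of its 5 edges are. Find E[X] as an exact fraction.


K_6 has 6^{6 − 2} = 1296 labelled spanning trees.
For each such spanning tree H, let X_H = 1 if all 5 edges of H are present in G. Then P[X_H = 1] = p^{5} = (1/2)^{5} = 1/32.
Summing the indicators: E[X] = Σ_H E[X_H] = 1296 · p^{5} = 1296 · 1/32 = 81/2.
Numerically: E[X] ≈ 40.5.

E[X] = 1296 · (1/2)^{5} = 81/2 ≈ 40.5.


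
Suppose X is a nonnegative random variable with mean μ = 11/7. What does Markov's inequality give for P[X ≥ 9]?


μ = E[X] = 11/7, a = 9.
Markov: P[X ≥ 9] ≤ μ/a = (11/7)/9 = 11/63.
Numerically: ≈ 0.17460.
(Since a = 9 > μ = 1.57143, the bound 11/63 is < 1 and informative.)

P[X ≥ 9] ≤ 11/63 ≈ 0.17460.
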